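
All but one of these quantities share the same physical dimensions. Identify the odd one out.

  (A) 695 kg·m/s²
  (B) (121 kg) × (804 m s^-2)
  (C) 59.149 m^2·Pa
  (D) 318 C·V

(D)

In SI base units:
  (A) kg·m·s⁻²
  (B) [kg] · [m·s⁻²] = kg·m·s⁻²
  (C) Pa·m² = N·m⁻²·m² = kg·m·s⁻²
  (D) C·V = s·A·J·C⁻¹ = kg·m²·s⁻²
All reduce to kg·m·s⁻² except (D), which is kg·m²·s⁻².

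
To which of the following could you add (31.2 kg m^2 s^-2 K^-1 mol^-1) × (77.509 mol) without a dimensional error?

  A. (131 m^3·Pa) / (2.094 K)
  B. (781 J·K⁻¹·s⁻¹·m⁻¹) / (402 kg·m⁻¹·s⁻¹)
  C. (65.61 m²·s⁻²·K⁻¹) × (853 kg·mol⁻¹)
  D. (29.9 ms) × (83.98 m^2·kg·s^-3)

A.

Reference: [kg·m²·s⁻²·K⁻¹·mol⁻¹] · [mol] = kg·m²·s⁻²·K⁻¹.
Each option:
  A. [kg·m²·s⁻²] / [K] = kg·m²·s⁻²·K⁻¹  ← same
  B. [kg·m·s⁻³·K⁻¹] / [kg·m⁻¹·s⁻¹] = m²·s⁻²·K⁻¹
  C. [m²·s⁻²·K⁻¹] · [kg·mol⁻¹] = kg·m²·s⁻²·K⁻¹·mol⁻¹
  D. [s] · [kg·m²·s⁻³] = kg·m²·s⁻²
Only A. matches kg·m²·s⁻²·K⁻¹.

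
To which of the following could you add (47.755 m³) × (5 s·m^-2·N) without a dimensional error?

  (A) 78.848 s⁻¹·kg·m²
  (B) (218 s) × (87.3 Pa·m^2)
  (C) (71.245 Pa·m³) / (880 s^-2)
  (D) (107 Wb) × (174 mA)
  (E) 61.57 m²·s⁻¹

Reference: [m³] · [kg·m⁻¹·s⁻¹] = kg·m²·s⁻¹.
Each option:
  (A) kg·m²·s⁻¹  ← same
  (B) [s] · [kg·m·s⁻²] = kg·m·s⁻¹
  (C) [kg·m²·s⁻²] / [s⁻²] = kg·m²
  (D) [kg·m²·s⁻²·A⁻¹] · [A] = kg·m²·s⁻²
  (E) m²·s⁻¹
Only (A) matches kg·m²·s⁻¹.

(A)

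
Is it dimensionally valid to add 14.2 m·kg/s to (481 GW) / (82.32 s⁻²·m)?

Yes

In SI base units:
  14.2 m·kg/s:  kg·m·s⁻¹
  (481 GW) / (82.32 s⁻²·m):  [kg·m²·s⁻³] / [m·s⁻²] = kg·m·s⁻¹
Both are kg·m·s⁻¹, so they have the same dimensions and can be added.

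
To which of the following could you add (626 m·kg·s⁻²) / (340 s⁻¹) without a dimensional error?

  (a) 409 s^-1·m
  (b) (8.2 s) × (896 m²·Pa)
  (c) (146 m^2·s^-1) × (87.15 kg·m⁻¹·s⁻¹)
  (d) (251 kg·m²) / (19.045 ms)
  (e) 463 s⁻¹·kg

(b)

Reference: [kg·m·s⁻²] / [s⁻¹] = kg·m·s⁻¹.
Each option:
  (a) m·s⁻¹
  (b) [s] · [kg·m·s⁻²] = kg·m·s⁻¹  ← same
  (c) [m²·s⁻¹] · [kg·m⁻¹·s⁻¹] = kg·m·s⁻²
  (d) [kg·m²] / [s] = kg·m²·s⁻¹
  (e) kg·s⁻¹
Only (b) matches kg·m·s⁻¹.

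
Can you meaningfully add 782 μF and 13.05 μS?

No

Expand each in SI base units:
  782 μF:  F = C·V⁻¹ = kg⁻¹·m⁻²·s⁴·A²
  13.05 μS:  S = Ω⁻¹ = kg⁻¹·m⁻²·s³·A²
kg⁻¹·m⁻²·s⁴·A² ≠ kg⁻¹·m⁻²·s³·A², so they cannot be added.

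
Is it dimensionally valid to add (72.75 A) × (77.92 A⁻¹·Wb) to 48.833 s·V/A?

No

Expand each in SI base units:
  (72.75 A) × (77.92 A⁻¹·Wb):  [A] · [kg·m²·s⁻²·A⁻²] = kg·m²·s⁻²·A⁻¹
  48.833 s·V/A:  V·s·A⁻¹ = J·C⁻¹·s·A⁻¹ = kg·m²·s⁻²·A⁻²
kg·m²·s⁻²·A⁻¹ ≠ kg·m²·s⁻²·A⁻², so they cannot be added.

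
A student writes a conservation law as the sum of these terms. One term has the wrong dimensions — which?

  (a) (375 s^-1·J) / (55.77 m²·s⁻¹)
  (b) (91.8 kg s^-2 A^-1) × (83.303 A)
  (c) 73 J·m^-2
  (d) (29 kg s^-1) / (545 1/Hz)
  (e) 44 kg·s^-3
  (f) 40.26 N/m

In SI base units:
  (a) [kg·m²·s⁻³] / [m²·s⁻¹] = kg·s⁻²
  (b) [kg·s⁻²·A⁻¹] · [A] = kg·s⁻²
  (c) J·m⁻² = N·m·m⁻² = kg·s⁻²
  (d) [kg·s⁻¹] / [s] = kg·s⁻²
  (e) kg·s⁻³
  (f) N·m⁻¹ = kg·m·s⁻²·m⁻¹ = kg·s⁻²
All reduce to kg·s⁻² except (e), which is kg·s⁻³.

(e)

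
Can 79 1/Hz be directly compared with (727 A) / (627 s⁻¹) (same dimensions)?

Expand each in SI base units:
  79 1/Hz:  Hz⁻¹ = (s⁻¹)⁻¹ = s
  (727 A) / (627 s⁻¹):  [A] / [s⁻¹] = s·A
s ≠ s·A, so they cannot be added.

No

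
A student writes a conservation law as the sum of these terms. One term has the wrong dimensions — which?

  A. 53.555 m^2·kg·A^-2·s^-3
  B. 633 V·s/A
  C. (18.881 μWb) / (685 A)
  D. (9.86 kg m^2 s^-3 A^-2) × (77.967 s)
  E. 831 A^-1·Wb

A.

In SI base units:
  A. kg·m²·s⁻³·A⁻²
  B. V·s·A⁻¹ = J·C⁻¹·s·A⁻¹ = kg·m²·s⁻²·A⁻²
  C. [kg·m²·s⁻²·A⁻¹] / [A] = kg·m²·s⁻²·A⁻²
  D. [kg·m²·s⁻³·A⁻²] · [s] = kg·m²·s⁻²·A⁻²
  E. Wb·A⁻¹ = V·s·A⁻¹ = kg·m²·s⁻²·A⁻²
All reduce to kg·m²·s⁻²·A⁻² except A., which is kg·m²·s⁻³·A⁻².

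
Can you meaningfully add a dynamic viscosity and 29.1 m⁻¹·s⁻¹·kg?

Work out the base dimensions of each:
  a dynamic viscosity:  [dynamic viscosity] = kg·m⁻¹·s⁻¹
  29.1 m⁻¹·s⁻¹·kg:  kg·m⁻¹·s⁻¹
Both are kg·m⁻¹·s⁻¹, so they have the same dimensions and can be added.

Yes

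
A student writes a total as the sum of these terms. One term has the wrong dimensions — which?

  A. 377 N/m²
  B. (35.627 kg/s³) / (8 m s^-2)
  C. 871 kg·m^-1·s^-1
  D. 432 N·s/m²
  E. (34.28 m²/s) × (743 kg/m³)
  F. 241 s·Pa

A.

Dimensions:
  A. N·m⁻² = kg·m·s⁻²·m⁻² = kg·m⁻¹·s⁻²
  B. [kg·s⁻³] / [m·s⁻²] = kg·m⁻¹·s⁻¹
  C. kg·m⁻¹·s⁻¹
  D. N·s·m⁻² = kg·m·s⁻²·s·m⁻² = kg·m⁻¹·s⁻¹
  E. [m²·s⁻¹] · [kg·m⁻³] = kg·m⁻¹·s⁻¹
  F. Pa·s = N·m⁻²·s = kg·m⁻¹·s⁻¹
All reduce to kg·m⁻¹·s⁻¹ except A., which is kg·m⁻¹·s⁻².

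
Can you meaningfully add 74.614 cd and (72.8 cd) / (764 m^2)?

No

In SI base units:
  74.614 cd:  cd
  (72.8 cd) / (764 m^2):  [cd] / [m²] = m⁻²·cd
cd ≠ m⁻²·cd, so they cannot be added.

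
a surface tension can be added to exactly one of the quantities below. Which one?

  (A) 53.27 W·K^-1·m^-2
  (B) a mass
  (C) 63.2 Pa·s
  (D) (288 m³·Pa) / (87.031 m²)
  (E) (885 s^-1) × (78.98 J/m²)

(D)

Reference: [surface tension] = kg·s⁻².
Each option:
  (A) W·m⁻²·K⁻¹ = J·s⁻¹·m⁻²·K⁻¹ = kg·s⁻³·K⁻¹
  (B) [mass] = kg
  (C) Pa·s = N·m⁻²·s = kg·m⁻¹·s⁻¹
  (D) [kg·m²·s⁻²] / [m²] = kg·s⁻²  ← same
  (E) [s⁻¹] · [kg·s⁻²] = kg·s⁻³
Only (D) matches kg·s⁻².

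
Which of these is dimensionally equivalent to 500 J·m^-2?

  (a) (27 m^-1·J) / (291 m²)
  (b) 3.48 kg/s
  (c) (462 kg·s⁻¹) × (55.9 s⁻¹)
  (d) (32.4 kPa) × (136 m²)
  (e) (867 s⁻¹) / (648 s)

Reference: J·m⁻² = N·m·m⁻² = kg·s⁻².
Each option:
  (a) [kg·m·s⁻²] / [m²] = kg·m⁻¹·s⁻²
  (b) kg·s⁻¹
  (c) [kg·s⁻¹] · [s⁻¹] = kg·s⁻²  ← same
  (d) [kg·m⁻¹·s⁻²] · [m²] = kg·m·s⁻²
  (e) [s⁻¹] / [s] = s⁻²
Only (c) matches kg·s⁻².

(c)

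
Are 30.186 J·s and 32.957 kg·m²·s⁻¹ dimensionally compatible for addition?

In SI base units:
  30.186 J·s:  J·s = N·m·s = kg·m²·s⁻¹
  32.957 kg·m²·s⁻¹:  kg·m²·s⁻¹
Both are kg·m²·s⁻¹, so they have the same dimensions and can be added.

Yes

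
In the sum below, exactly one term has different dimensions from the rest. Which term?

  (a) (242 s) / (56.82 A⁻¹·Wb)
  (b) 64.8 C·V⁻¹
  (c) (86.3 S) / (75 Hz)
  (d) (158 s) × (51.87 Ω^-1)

(a)

Reduce each to base SI dimensions:
  (a) [s] / [kg·m²·s⁻²·A⁻²] = kg⁻¹·m⁻²·s³·A²
  (b) C·V⁻¹ = s·A·(J·C⁻¹)⁻¹ = kg⁻¹·m⁻²·s⁴·A²
  (c) [kg⁻¹·m⁻²·s³·A²] / [s⁻¹] = kg⁻¹·m⁻²·s⁴·A²
  (d) [s] · [kg⁻¹·m⁻²·s³·A²] = kg⁻¹·m⁻²·s⁴·A²
All reduce to kg⁻¹·m⁻²·s⁴·A² except (a), which is kg⁻¹·m⁻²·s³·A².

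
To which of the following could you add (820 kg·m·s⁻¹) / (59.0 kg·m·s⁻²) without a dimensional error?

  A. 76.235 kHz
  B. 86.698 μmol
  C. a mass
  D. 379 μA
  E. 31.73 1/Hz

Reference: [kg·m·s⁻¹] / [kg·m·s⁻²] = s.
Each option:
  A. Hz = s⁻¹
  B. mol
  C. [mass] = kg
  D. A
  E. Hz⁻¹ = (s⁻¹)⁻¹ = s  ← same
Only E. matches s.

E.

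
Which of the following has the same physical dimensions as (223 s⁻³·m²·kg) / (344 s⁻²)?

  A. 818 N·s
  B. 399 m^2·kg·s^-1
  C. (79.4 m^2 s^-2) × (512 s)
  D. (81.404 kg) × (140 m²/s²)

Reference: [kg·m²·s⁻³] / [s⁻²] = kg·m²·s⁻¹.
Each option:
  A. N·s = kg·m·s⁻²·s = kg·m·s⁻¹
  B. kg·m²·s⁻¹  ← same
  C. [m²·s⁻²] · [s] = m²·s⁻¹
  D. [kg] · [m²·s⁻²] = kg·m²·s⁻²
Only B. matches kg·m²·s⁻¹.

B.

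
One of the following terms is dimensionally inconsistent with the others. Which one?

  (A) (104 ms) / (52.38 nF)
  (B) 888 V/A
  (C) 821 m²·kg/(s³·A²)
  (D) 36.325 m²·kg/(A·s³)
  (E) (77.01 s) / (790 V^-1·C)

Work out the base dimensions of each:
  (A) [s] / [kg⁻¹·m⁻²·s⁴·A²] = kg·m²·s⁻³·A⁻²
  (B) V·A⁻¹ = J·C⁻¹·A⁻¹ = kg·m²·s⁻³·A⁻²
  (C) kg·m²·s⁻³·A⁻²
  (D) kg·m²·s⁻³·A⁻¹
  (E) [s] / [kg⁻¹·m⁻²·s⁴·A²] = kg·m²·s⁻³·A⁻²
All reduce to kg·m²·s⁻³·A⁻² except (D), which is kg·m²·s⁻³·A⁻¹.

(D)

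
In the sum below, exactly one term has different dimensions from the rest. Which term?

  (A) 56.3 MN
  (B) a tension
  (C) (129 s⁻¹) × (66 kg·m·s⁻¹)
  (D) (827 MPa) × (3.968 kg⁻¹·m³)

(D)

Reduce each to base SI dimensions:
  (A) N = kg·m·s⁻²
  (B) [tension] = kg·m·s⁻²
  (C) [s⁻¹] · [kg·m·s⁻¹] = kg·m·s⁻²
  (D) [kg·m⁻¹·s⁻²] · [kg⁻¹·m³] = m²·s⁻²
All reduce to kg·m·s⁻² except (D), which is m²·s⁻².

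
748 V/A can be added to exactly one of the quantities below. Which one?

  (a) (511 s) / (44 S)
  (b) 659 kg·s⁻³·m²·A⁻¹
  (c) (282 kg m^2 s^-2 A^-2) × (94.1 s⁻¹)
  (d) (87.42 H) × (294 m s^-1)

(c)

Reference: V·A⁻¹ = J·C⁻¹·A⁻¹ = kg·m²·s⁻³·A⁻².
Each option:
  (a) [s] / [kg⁻¹·m⁻²·s³·A²] = kg·m²·s⁻²·A⁻²
  (b) kg·m²·s⁻³·A⁻¹
  (c) [kg·m²·s⁻²·A⁻²] · [s⁻¹] = kg·m²·s⁻³·A⁻²  ← same
  (d) [kg·m²·s⁻²·A⁻²] · [m·s⁻¹] = kg·m³·s⁻³·A⁻²
Only (c) matches kg·m²·s⁻³·A⁻².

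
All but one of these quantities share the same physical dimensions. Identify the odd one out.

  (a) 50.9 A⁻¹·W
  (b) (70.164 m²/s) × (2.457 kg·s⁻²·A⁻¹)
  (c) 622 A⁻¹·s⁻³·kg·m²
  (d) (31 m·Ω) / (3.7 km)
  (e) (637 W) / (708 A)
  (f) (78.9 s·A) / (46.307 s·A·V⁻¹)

Work out the base dimensions of each:
  (a) W·A⁻¹ = J·s⁻¹·A⁻¹ = kg·m²·s⁻³·A⁻¹
  (b) [m²·s⁻¹] · [kg·s⁻²·A⁻¹] = kg·m²·s⁻³·A⁻¹
  (c) kg·m²·s⁻³·A⁻¹
  (d) [kg·m³·s⁻³·A⁻²] / [m] = kg·m²·s⁻³·A⁻²
  (e) [kg·m²·s⁻³] / [A] = kg·m²·s⁻³·A⁻¹
  (f) [s·A] / [kg⁻¹·m⁻²·s⁴·A²] = kg·m²·s⁻³·A⁻¹
All reduce to kg·m²·s⁻³·A⁻¹ except (d), which is kg·m²·s⁻³·A⁻².

(d)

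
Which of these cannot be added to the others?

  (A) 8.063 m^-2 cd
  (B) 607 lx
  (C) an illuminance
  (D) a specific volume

Dimensions:
  (A) m⁻²·cd
  (B) lx = lm·m⁻² = m⁻²·cd
  (C) [illuminance] = m⁻²·cd
  (D) [specific volume] = kg⁻¹·m³
All reduce to m⁻²·cd except (D), which is kg⁻¹·m³.

(D)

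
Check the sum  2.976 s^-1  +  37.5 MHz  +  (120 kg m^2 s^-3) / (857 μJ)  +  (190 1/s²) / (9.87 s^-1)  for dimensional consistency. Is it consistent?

Yes

In SI base units:
  2.976 s^-1:  s⁻¹
  37.5 MHz:  Hz = s⁻¹
  (120 kg m^2 s^-3) / (857 μJ):  [kg·m²·s⁻³] / [kg·m²·s⁻²] = s⁻¹
  (190 1/s²) / (9.87 s^-1):  [s⁻²] / [s⁻¹] = s⁻¹
Every term reduces to s⁻¹.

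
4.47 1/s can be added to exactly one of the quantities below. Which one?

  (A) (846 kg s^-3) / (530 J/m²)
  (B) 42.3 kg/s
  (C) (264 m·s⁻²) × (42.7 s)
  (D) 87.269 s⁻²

Reference: s⁻¹.
Each option:
  (A) [kg·s⁻³] / [kg·s⁻²] = s⁻¹  ← same
  (B) kg·s⁻¹
  (C) [m·s⁻²] · [s] = m·s⁻¹
  (D) s⁻²
Only (A) matches s⁻¹.

(A)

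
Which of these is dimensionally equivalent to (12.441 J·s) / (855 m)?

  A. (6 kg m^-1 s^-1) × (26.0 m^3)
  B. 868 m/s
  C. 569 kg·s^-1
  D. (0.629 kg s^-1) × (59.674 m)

Reference: [kg·m²·s⁻¹] / [m] = kg·m·s⁻¹.
Each option:
  A. [kg·m⁻¹·s⁻¹] · [m³] = kg·m²·s⁻¹
  B. m·s⁻¹
  C. kg·s⁻¹
  D. [kg·s⁻¹] · [m] = kg·m·s⁻¹  ← same
Only D. matches kg·m·s⁻¹.

D.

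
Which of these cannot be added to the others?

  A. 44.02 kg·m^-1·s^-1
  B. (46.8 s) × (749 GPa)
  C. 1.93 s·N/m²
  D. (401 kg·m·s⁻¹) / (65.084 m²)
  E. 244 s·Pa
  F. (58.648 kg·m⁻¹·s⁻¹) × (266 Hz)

In SI base units:
  A. kg·m⁻¹·s⁻¹
  B. [s] · [kg·m⁻¹·s⁻²] = kg·m⁻¹·s⁻¹
  C. N·s·m⁻² = kg·m·s⁻²·s·m⁻² = kg·m⁻¹·s⁻¹
  D. [kg·m·s⁻¹] / [m²] = kg·m⁻¹·s⁻¹
  E. Pa·s = N·m⁻²·s = kg·m⁻¹·s⁻¹
  F. [kg·m⁻¹·s⁻¹] · [s⁻¹] = kg·m⁻¹·s⁻²
All reduce to kg·m⁻¹·s⁻¹ except F., which is kg·m⁻¹·s⁻².

F.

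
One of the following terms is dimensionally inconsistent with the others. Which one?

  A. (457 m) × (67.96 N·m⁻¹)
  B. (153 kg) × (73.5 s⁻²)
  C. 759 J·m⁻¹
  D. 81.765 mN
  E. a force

B.

Reduce each to base SI dimensions:
  A. [m] · [kg·s⁻²] = kg·m·s⁻²
  B. [kg] · [s⁻²] = kg·s⁻²
  C. J·m⁻¹ = N·m·m⁻¹ = kg·m·s⁻²
  D. N = kg·m·s⁻²
  E. [force] = kg·m·s⁻²
All reduce to kg·m·s⁻² except B., which is kg·s⁻².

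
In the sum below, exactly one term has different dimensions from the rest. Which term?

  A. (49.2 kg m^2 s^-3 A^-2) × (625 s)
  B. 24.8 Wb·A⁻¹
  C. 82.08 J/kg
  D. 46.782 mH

C.

In SI base units:
  A. [kg·m²·s⁻³·A⁻²] · [s] = kg·m²·s⁻²·A⁻²
  B. Wb·A⁻¹ = V·s·A⁻¹ = kg·m²·s⁻²·A⁻²
  C. J·kg⁻¹ = N·m·kg⁻¹ = m²·s⁻²
  D. H = V·s·A⁻¹ = kg·m²·s⁻²·A⁻²
All reduce to kg·m²·s⁻²·A⁻² except C., which is m²·s⁻².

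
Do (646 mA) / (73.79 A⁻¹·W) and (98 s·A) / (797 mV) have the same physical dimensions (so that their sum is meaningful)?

No

Dimensions:
  (646 mA) / (73.79 A⁻¹·W):  [A] / [kg·m²·s⁻³·A⁻¹] = kg⁻¹·m⁻²·s³·A²
  (98 s·A) / (797 mV):  [s·A] / [kg·m²·s⁻³·A⁻¹] = kg⁻¹·m⁻²·s⁴·A²
kg⁻¹·m⁻²·s³·A² ≠ kg⁻¹·m⁻²·s⁴·A², so they cannot be added.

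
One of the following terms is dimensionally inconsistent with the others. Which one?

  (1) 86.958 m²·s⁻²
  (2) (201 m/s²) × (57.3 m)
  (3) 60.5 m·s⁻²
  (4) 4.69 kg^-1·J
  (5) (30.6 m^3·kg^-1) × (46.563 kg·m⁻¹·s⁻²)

(3)

In SI base units:
  (1) m²·s⁻²
  (2) [m·s⁻²] · [m] = m²·s⁻²
  (3) m·s⁻²
  (4) J·kg⁻¹ = N·m·kg⁻¹ = m²·s⁻²
  (5) [kg⁻¹·m³] · [kg·m⁻¹·s⁻²] = m²·s⁻²
All reduce to m²·s⁻² except (3), which is m·s⁻².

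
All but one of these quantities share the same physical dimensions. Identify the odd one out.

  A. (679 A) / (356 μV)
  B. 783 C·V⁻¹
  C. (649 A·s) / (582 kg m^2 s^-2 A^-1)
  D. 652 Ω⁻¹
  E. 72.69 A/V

B.

Work out the base dimensions of each:
  A. [A] / [kg·m²·s⁻³·A⁻¹] = kg⁻¹·m⁻²·s³·A²
  B. C·V⁻¹ = s·A·(J·C⁻¹)⁻¹ = kg⁻¹·m⁻²·s⁴·A²
  C. [s·A] / [kg·m²·s⁻²·A⁻¹] = kg⁻¹·m⁻²·s³·A²
  D. Ω⁻¹ = (V·A⁻¹)⁻¹ = kg⁻¹·m⁻²·s³·A²
  E. A·V⁻¹ = A·(J·C⁻¹)⁻¹ = kg⁻¹·m⁻²·s³·A²
All reduce to kg⁻¹·m⁻²·s³·A² except B., which is kg⁻¹·m⁻²·s⁴·A².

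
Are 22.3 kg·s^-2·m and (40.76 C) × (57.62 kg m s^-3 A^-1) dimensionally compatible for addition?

Yes

Reduce each to base SI dimensions:
  22.3 kg·s^-2·m:  kg·m·s⁻²
  (40.76 C) × (57.62 kg m s^-3 A^-1):  [s·A] · [kg·m·s⁻³·A⁻¹] = kg·m·s⁻²
Both are kg·m·s⁻², so they have the same dimensions and can be added.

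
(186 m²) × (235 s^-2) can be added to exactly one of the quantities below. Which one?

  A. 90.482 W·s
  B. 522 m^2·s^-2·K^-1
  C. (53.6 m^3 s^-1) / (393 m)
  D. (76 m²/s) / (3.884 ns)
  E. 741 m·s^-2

D.

Reference: [m²] · [s⁻²] = m²·s⁻².
Each option:
  A. W·s = J·s⁻¹·s = kg·m²·s⁻²
  B. m²·s⁻²·K⁻¹
  C. [m³·s⁻¹] / [m] = m²·s⁻¹
  D. [m²·s⁻¹] / [s] = m²·s⁻²  ← same
  E. m·s⁻²
Only D. matches m²·s⁻².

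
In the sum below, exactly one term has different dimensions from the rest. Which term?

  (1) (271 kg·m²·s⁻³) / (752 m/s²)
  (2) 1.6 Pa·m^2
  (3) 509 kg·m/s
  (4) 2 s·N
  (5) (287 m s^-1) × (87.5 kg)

(2)

Reduce each to base SI dimensions:
  (1) [kg·m²·s⁻³] / [m·s⁻²] = kg·m·s⁻¹
  (2) Pa·m² = N·m⁻²·m² = kg·m·s⁻²
  (3) kg·m·s⁻¹
  (4) N·s = kg·m·s⁻²·s = kg·m·s⁻¹
  (5) [m·s⁻¹] · [kg] = kg·m·s⁻¹
All reduce to kg·m·s⁻¹ except (2), which is kg·m·s⁻².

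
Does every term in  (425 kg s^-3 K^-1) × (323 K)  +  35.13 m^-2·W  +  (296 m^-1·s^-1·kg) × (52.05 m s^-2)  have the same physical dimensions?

In SI base units:
  (425 kg s^-3 K^-1) × (323 K):  [kg·s⁻³·K⁻¹] · [K] = kg·s⁻³
  35.13 m^-2·W:  W·m⁻² = J·s⁻¹·m⁻² = kg·s⁻³
  (296 m^-1·s^-1·kg) × (52.05 m s^-2):  [kg·m⁻¹·s⁻¹] · [m·s⁻²] = kg·s⁻³
Every term reduces to kg·s⁻³.

Yes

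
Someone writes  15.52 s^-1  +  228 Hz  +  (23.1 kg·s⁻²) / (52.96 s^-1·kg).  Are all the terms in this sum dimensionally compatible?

Work out the base dimensions of each:
  15.52 s^-1:  s⁻¹
  228 Hz:  Hz = s⁻¹
  (23.1 kg·s⁻²) / (52.96 s^-1·kg):  [kg·s⁻²] / [kg·s⁻¹] = s⁻¹
Every term reduces to s⁻¹.

Yes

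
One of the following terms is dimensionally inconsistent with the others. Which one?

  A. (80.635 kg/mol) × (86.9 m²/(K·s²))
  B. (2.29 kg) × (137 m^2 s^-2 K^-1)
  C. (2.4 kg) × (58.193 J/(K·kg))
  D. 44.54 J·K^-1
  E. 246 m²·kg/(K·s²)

Reduce each to base SI dimensions:
  A. [kg·mol⁻¹] · [m²·s⁻²·K⁻¹] = kg·m²·s⁻²·K⁻¹·mol⁻¹
  B. [kg] · [m²·s⁻²·K⁻¹] = kg·m²·s⁻²·K⁻¹
  C. [kg] · [m²·s⁻²·K⁻¹] = kg·m²·s⁻²·K⁻¹
  D. J·K⁻¹ = N·m·K⁻¹ = kg·m²·s⁻²·K⁻¹
  E. kg·m²·s⁻²·K⁻¹
All reduce to kg·m²·s⁻²·K⁻¹ except A., which is kg·m²·s⁻²·K⁻¹·mol⁻¹.

A.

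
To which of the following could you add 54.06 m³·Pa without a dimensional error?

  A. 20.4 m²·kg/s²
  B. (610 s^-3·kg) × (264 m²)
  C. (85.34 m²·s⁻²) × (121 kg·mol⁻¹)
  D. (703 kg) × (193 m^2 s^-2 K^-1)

Reference: Pa·m³ = N·m⁻²·m³ = kg·m²·s⁻².
Each option:
  A. kg·m²·s⁻²  ← same
  B. [kg·s⁻³] · [m²] = kg·m²·s⁻³
  C. [m²·s⁻²] · [kg·mol⁻¹] = kg·m²·s⁻²·mol⁻¹
  D. [kg] · [m²·s⁻²·K⁻¹] = kg·m²·s⁻²·K⁻¹
Only A. matches kg·m²·s⁻².

A.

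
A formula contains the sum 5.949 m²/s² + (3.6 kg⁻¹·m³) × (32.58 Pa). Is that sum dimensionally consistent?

Yes

Expand each in SI base units:
  5.949 m²/s²:  m²·s⁻²
  (3.6 kg⁻¹·m³) × (32.58 Pa):  [kg⁻¹·m³] · [kg·m⁻¹·s⁻²] = m²·s⁻²
Both are m²·s⁻², so they have the same dimensions and can be added.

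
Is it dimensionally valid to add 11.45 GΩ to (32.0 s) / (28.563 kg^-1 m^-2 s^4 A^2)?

Yes

Work out the base dimensions of each:
  11.45 GΩ:  Ω = V·A⁻¹ = kg·m²·s⁻³·A⁻²
  (32.0 s) / (28.563 kg^-1 m^-2 s^4 A^2):  [s] / [kg⁻¹·m⁻²·s⁴·A²] = kg·m²·s⁻³·A⁻²
Both are kg·m²·s⁻³·A⁻², so they have the same dimensions and can be added.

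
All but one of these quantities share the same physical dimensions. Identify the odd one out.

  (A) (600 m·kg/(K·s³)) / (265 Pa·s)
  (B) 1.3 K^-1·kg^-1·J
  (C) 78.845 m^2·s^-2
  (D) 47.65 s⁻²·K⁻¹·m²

(C)

Work out the base dimensions of each:
  (A) [kg·m·s⁻³·K⁻¹] / [kg·m⁻¹·s⁻¹] = m²·s⁻²·K⁻¹
  (B) J·kg⁻¹·K⁻¹ = N·m·kg⁻¹·K⁻¹ = m²·s⁻²·K⁻¹
  (C) m²·s⁻²
  (D) m²·s⁻²·K⁻¹
All reduce to m²·s⁻²·K⁻¹ except (C), which is m²·s⁻².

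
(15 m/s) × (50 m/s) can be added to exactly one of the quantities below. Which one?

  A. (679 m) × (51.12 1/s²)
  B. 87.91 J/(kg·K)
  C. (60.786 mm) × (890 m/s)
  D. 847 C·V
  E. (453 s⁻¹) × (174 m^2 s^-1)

Reference: [m·s⁻¹] · [m·s⁻¹] = m²·s⁻².
Each option:
  A. [m] · [s⁻²] = m·s⁻²
  B. J·kg⁻¹·K⁻¹ = N·m·kg⁻¹·K⁻¹ = m²·s⁻²·K⁻¹
  C. [m] · [m·s⁻¹] = m²·s⁻¹
  D. C·V = s·A·J·C⁻¹ = kg·m²·s⁻²
  E. [s⁻¹] · [m²·s⁻¹] = m²·s⁻²  ← same
Only E. matches m²·s⁻².

E.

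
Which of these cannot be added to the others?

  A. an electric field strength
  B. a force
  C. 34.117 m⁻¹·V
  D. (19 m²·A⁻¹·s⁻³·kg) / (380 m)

Reduce each to base SI dimensions:
  A. [electric field strength] = kg·m·s⁻³·A⁻¹
  B. [force] = kg·m·s⁻²
  C. V·m⁻¹ = J·C⁻¹·m⁻¹ = kg·m·s⁻³·A⁻¹
  D. [kg·m²·s⁻³·A⁻¹] / [m] = kg·m·s⁻³·A⁻¹
All reduce to kg·m·s⁻³·A⁻¹ except B., which is kg·m·s⁻².

B.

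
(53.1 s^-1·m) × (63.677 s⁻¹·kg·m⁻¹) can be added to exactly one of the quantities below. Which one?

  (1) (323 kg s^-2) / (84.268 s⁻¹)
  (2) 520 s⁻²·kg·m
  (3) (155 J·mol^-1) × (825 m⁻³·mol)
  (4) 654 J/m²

Reference: [m·s⁻¹] · [kg·m⁻¹·s⁻¹] = kg·s⁻².
Each option:
  (1) [kg·s⁻²] / [s⁻¹] = kg·s⁻¹
  (2) kg·m·s⁻²
  (3) [kg·m²·s⁻²·mol⁻¹] · [m⁻³·mol] = kg·m⁻¹·s⁻²
  (4) J·m⁻² = N·m·m⁻² = kg·s⁻²  ← same
Only (4) matches kg·s⁻².

(4)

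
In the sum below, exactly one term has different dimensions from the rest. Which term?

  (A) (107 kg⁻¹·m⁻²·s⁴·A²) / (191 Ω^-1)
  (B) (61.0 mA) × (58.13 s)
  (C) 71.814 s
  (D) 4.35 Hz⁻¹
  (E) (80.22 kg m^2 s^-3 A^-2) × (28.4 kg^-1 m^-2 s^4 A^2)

(B)

Reduce each to base SI dimensions:
  (A) [kg⁻¹·m⁻²·s⁴·A²] / [kg⁻¹·m⁻²·s³·A²] = s
  (B) [A] · [s] = s·A
  (C) s
  (D) Hz⁻¹ = (s⁻¹)⁻¹ = s
  (E) [kg·m²·s⁻³·A⁻²] · [kg⁻¹·m⁻²·s⁴·A²] = s
All reduce to s except (B), which is s·A.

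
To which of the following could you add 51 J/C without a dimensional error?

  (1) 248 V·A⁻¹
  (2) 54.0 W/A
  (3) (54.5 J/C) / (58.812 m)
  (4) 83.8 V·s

(2)

Reference: J·C⁻¹ = N·m·(s·A)⁻¹ = kg·m²·s⁻³·A⁻¹.
Each option:
  (1) V·A⁻¹ = J·C⁻¹·A⁻¹ = kg·m²·s⁻³·A⁻²
  (2) W·A⁻¹ = J·s⁻¹·A⁻¹ = kg·m²·s⁻³·A⁻¹  ← same
  (3) [kg·m²·s⁻³·A⁻¹] / [m] = kg·m·s⁻³·A⁻¹
  (4) V·s = J·C⁻¹·s = kg·m²·s⁻²·A⁻¹
Only (2) matches kg·m²·s⁻³·A⁻¹.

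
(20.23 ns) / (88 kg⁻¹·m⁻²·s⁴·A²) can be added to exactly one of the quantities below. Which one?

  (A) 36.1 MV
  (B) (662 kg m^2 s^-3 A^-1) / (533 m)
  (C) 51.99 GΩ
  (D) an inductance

(C)

Reference: [s] / [kg⁻¹·m⁻²·s⁴·A²] = kg·m²·s⁻³·A⁻².
Each option:
  (A) V = J·C⁻¹ = kg·m²·s⁻³·A⁻¹
  (B) [kg·m²·s⁻³·A⁻¹] / [m] = kg·m·s⁻³·A⁻¹
  (C) Ω = V·A⁻¹ = kg·m²·s⁻³·A⁻²  ← same
  (D) [inductance] = kg·m²·s⁻²·A⁻²
Only (C) matches kg·m²·s⁻³·A⁻².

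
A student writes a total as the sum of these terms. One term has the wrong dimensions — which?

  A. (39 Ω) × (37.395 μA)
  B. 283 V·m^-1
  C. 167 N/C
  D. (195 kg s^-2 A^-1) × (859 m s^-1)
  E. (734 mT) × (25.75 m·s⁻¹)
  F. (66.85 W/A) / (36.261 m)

Work out the base dimensions of each:
  A. [kg·m²·s⁻³·A⁻²] · [A] = kg·m²·s⁻³·A⁻¹
  B. V·m⁻¹ = J·C⁻¹·m⁻¹ = kg·m·s⁻³·A⁻¹
  C. N·C⁻¹ = kg·m·s⁻²·(s·A)⁻¹ = kg·m·s⁻³·A⁻¹
  D. [kg·s⁻²·A⁻¹] · [m·s⁻¹] = kg·m·s⁻³·A⁻¹
  E. [kg·s⁻²·A⁻¹] · [m·s⁻¹] = kg·m·s⁻³·A⁻¹
  F. [kg·m²·s⁻³·A⁻¹] / [m] = kg·m·s⁻³·A⁻¹
All reduce to kg·m·s⁻³·A⁻¹ except A., which is kg·m²·s⁻³·A⁻¹.

A.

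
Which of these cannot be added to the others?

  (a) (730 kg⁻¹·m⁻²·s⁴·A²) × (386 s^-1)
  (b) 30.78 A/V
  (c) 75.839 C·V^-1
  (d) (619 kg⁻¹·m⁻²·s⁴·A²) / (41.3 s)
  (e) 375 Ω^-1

(c)

Reduce each to base SI dimensions:
  (a) [kg⁻¹·m⁻²·s⁴·A²] · [s⁻¹] = kg⁻¹·m⁻²·s³·A²
  (b) A·V⁻¹ = A·(J·C⁻¹)⁻¹ = kg⁻¹·m⁻²·s³·A²
  (c) C·V⁻¹ = s·A·(J·C⁻¹)⁻¹ = kg⁻¹·m⁻²·s⁴·A²
  (d) [kg⁻¹·m⁻²·s⁴·A²] / [s] = kg⁻¹·m⁻²·s³·A²
  (e) Ω⁻¹ = (V·A⁻¹)⁻¹ = kg⁻¹·m⁻²·s³·A²
All reduce to kg⁻¹·m⁻²·s³·A² except (c), which is kg⁻¹·m⁻²·s⁴·A².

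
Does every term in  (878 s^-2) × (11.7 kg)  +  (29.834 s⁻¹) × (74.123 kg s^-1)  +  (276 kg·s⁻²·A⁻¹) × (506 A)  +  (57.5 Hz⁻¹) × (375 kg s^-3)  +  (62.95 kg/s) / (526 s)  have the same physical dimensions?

In SI base units:
  (878 s^-2) × (11.7 kg):  [s⁻²] · [kg] = kg·s⁻²
  (29.834 s⁻¹) × (74.123 kg s^-1):  [s⁻¹] · [kg·s⁻¹] = kg·s⁻²
  (276 kg·s⁻²·A⁻¹) × (506 A):  [kg·s⁻²·A⁻¹] · [A] = kg·s⁻²
  (57.5 Hz⁻¹) × (375 kg s^-3):  [s] · [kg·s⁻³] = kg·s⁻²
  (62.95 kg/s) / (526 s):  [kg·s⁻¹] / [s] = kg·s⁻²
Every term reduces to kg·s⁻².

Yes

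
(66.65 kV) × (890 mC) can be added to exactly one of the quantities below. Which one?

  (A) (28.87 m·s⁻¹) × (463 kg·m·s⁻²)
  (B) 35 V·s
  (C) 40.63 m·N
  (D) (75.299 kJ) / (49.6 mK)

(C)

Reference: [kg·m²·s⁻³·A⁻¹] · [s·A] = kg·m²·s⁻².
Each option:
  (A) [m·s⁻¹] · [kg·m·s⁻²] = kg·m²·s⁻³
  (B) V·s = J·C⁻¹·s = kg·m²·s⁻²·A⁻¹
  (C) N·m = kg·m·s⁻²·m = kg·m²·s⁻²  ← same
  (D) [kg·m²·s⁻²] / [K] = kg·m²·s⁻²·K⁻¹
Only (C) matches kg·m²·s⁻².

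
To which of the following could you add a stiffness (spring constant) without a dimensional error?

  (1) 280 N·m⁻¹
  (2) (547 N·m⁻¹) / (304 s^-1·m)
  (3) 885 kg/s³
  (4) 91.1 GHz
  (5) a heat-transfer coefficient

(1)

Reference: [stiffness (spring constant)] = kg·s⁻².
Each option:
  (1) N·m⁻¹ = kg·m·s⁻²·m⁻¹ = kg·s⁻²  ← same
  (2) [kg·s⁻²] / [m·s⁻¹] = kg·m⁻¹·s⁻¹
  (3) kg·s⁻³
  (4) Hz = s⁻¹
  (5) [heat-transfer coefficient] = kg·s⁻³·K⁻¹
Only (1) matches kg·s⁻².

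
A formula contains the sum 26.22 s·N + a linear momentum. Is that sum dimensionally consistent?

Yes

Expand each in SI base units:
  26.22 s·N:  N·s = kg·m·s⁻²·s = kg·m·s⁻¹
  a linear momentum:  [linear momentum] = kg·m·s⁻¹
Both are kg·m·s⁻¹, so they have the same dimensions and can be added.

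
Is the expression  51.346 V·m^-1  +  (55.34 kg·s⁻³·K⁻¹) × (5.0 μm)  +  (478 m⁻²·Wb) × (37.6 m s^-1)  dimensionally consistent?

Reduce each to base SI dimensions:
  51.346 V·m^-1:  V·m⁻¹ = J·C⁻¹·m⁻¹ = kg·m·s⁻³·A⁻¹
  (55.34 kg·s⁻³·K⁻¹) × (5.0 μm):  [kg·s⁻³·K⁻¹] · [m] = kg·m·s⁻³·K⁻¹
  (478 m⁻²·Wb) × (37.6 m s^-1):  [kg·s⁻²·A⁻¹] · [m·s⁻¹] = kg·m·s⁻³·A⁻¹
The terms do not share a single dimension (kg·m·s⁻³·A⁻¹ vs kg·m·s⁻³·K⁻¹).

No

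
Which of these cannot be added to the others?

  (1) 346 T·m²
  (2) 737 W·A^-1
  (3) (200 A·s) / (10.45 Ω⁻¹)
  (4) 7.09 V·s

Dimensions:
  (1) T·m² = Wb·m⁻²·m² = kg·m²·s⁻²·A⁻¹
  (2) W·A⁻¹ = J·s⁻¹·A⁻¹ = kg·m²·s⁻³·A⁻¹
  (3) [s·A] / [kg⁻¹·m⁻²·s³·A²] = kg·m²·s⁻²·A⁻¹
  (4) V·s = J·C⁻¹·s = kg·m²·s⁻²·A⁻¹
All reduce to kg·m²·s⁻²·A⁻¹ except (2), which is kg·m²·s⁻³·A⁻¹.

(2)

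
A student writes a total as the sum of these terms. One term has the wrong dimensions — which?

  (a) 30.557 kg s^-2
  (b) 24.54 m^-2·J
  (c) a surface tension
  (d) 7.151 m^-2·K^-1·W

Expand each in SI base units:
  (a) kg·s⁻²
  (b) J·m⁻² = N·m·m⁻² = kg·s⁻²
  (c) [surface tension] = kg·s⁻²
  (d) W·m⁻²·K⁻¹ = J·s⁻¹·m⁻²·K⁻¹ = kg·s⁻³·K⁻¹
All reduce to kg·s⁻² except (d), which is kg·s⁻³·K⁻¹.

(d)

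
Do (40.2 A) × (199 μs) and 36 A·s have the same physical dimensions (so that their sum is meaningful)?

Yes

Work out the base dimensions of each:
  (40.2 A) × (199 μs):  [A] · [s] = s·A
  36 A·s:  A·s = s·A
Both are s·A, so they have the same dimensions and can be added.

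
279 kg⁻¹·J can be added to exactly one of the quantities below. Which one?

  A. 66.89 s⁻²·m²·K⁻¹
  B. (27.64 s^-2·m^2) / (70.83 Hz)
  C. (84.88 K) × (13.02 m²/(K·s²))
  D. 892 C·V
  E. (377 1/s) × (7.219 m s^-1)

Reference: J·kg⁻¹ = N·m·kg⁻¹ = m²·s⁻².
Each option:
  A. m²·s⁻²·K⁻¹
  B. [m²·s⁻²] / [s⁻¹] = m²·s⁻¹
  C. [K] · [m²·s⁻²·K⁻¹] = m²·s⁻²  ← same
  D. C·V = s·A·J·C⁻¹ = kg·m²·s⁻²
  E. [s⁻¹] · [m·s⁻¹] = m·s⁻²
Only C. matches m²·s⁻².

C.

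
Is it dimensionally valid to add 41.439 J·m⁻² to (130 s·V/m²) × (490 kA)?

Yes

Dimensions:
  41.439 J·m⁻²:  J·m⁻² = N·m·m⁻² = kg·s⁻²
  (130 s·V/m²) × (490 kA):  [kg·s⁻²·A⁻¹] · [A] = kg·s⁻²
Both are kg·s⁻², so they have the same dimensions and can be added.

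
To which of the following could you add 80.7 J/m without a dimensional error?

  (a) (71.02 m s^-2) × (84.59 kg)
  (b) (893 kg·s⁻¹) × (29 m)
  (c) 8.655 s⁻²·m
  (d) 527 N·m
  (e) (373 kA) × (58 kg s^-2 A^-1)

Reference: J·m⁻¹ = N·m·m⁻¹ = kg·m·s⁻².
Each option:
  (a) [m·s⁻²] · [kg] = kg·m·s⁻²  ← same
  (b) [kg·s⁻¹] · [m] = kg·m·s⁻¹
  (c) m·s⁻²
  (d) N·m = kg·m·s⁻²·m = kg·m²·s⁻²
  (e) [A] · [kg·s⁻²·A⁻¹] = kg·s⁻²
Only (a) matches kg·m·s⁻².

(a)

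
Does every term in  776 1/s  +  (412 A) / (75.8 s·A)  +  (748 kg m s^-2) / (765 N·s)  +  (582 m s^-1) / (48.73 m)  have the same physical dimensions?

Yes

Expand each in SI base units:
  776 1/s:  s⁻¹
  (412 A) / (75.8 s·A):  [A] / [s·A] = s⁻¹
  (748 kg m s^-2) / (765 N·s):  [kg·m·s⁻²] / [kg·m·s⁻¹] = s⁻¹
  (582 m s^-1) / (48.73 m):  [m·s⁻¹] / [m] = s⁻¹
Every term reduces to s⁻¹.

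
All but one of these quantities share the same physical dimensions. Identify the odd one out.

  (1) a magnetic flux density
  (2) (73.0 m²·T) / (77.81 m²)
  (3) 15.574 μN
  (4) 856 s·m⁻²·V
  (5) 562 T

Expand each in SI base units:
  (1) [magnetic flux density] = kg·s⁻²·A⁻¹
  (2) [kg·m²·s⁻²·A⁻¹] / [m²] = kg·s⁻²·A⁻¹
  (3) N = kg·m·s⁻²
  (4) V·s·m⁻² = J·C⁻¹·s·m⁻² = kg·s⁻²·A⁻¹
  (5) T = Wb·m⁻² = kg·s⁻²·A⁻¹
All reduce to kg·s⁻²·A⁻¹ except (3), which is kg·m·s⁻².

(3)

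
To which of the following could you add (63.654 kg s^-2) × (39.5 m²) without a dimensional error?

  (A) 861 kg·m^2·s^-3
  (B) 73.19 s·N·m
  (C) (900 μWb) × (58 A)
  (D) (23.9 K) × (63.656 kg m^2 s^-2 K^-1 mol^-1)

Reference: [kg·s⁻²] · [m²] = kg·m²·s⁻².
Each option:
  (A) kg·m²·s⁻³
  (B) N·m·s = kg·m·s⁻²·m·s = kg·m²·s⁻¹
  (C) [kg·m²·s⁻²·A⁻¹] · [A] = kg·m²·s⁻²  ← same
  (D) [K] · [kg·m²·s⁻²·K⁻¹·mol⁻¹] = kg·m²·s⁻²·mol⁻¹
Only (C) matches kg·m²·s⁻².

(C)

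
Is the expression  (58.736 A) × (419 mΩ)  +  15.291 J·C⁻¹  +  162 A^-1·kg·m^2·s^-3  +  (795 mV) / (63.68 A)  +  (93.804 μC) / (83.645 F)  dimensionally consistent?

In SI base units:
  (58.736 A) × (419 mΩ):  [A] · [kg·m²·s⁻³·A⁻²] = kg·m²·s⁻³·A⁻¹
  15.291 J·C⁻¹:  J·C⁻¹ = N·m·(s·A)⁻¹ = kg·m²·s⁻³·A⁻¹
  162 A^-1·kg·m^2·s^-3:  kg·m²·s⁻³·A⁻¹
  (795 mV) / (63.68 A):  [kg·m²·s⁻³·A⁻¹] / [A] = kg·m²·s⁻³·A⁻²
  (93.804 μC) / (83.645 F):  [s·A] / [kg⁻¹·m⁻²·s⁴·A²] = kg·m²·s⁻³·A⁻¹
The terms do not share a single dimension (kg·m²·s⁻³·A⁻² vs kg·m²·s⁻³·A⁻¹).

No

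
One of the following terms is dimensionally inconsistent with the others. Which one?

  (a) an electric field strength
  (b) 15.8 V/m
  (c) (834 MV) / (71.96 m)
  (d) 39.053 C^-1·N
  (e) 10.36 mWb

(e)

Expand each in SI base units:
  (a) [electric field strength] = kg·m·s⁻³·A⁻¹
  (b) V·m⁻¹ = J·C⁻¹·m⁻¹ = kg·m·s⁻³·A⁻¹
  (c) [kg·m²·s⁻³·A⁻¹] / [m] = kg·m·s⁻³·A⁻¹
  (d) N·C⁻¹ = kg·m·s⁻²·(s·A)⁻¹ = kg·m·s⁻³·A⁻¹
  (e) Wb = V·s = kg·m²·s⁻²·A⁻¹
All reduce to kg·m·s⁻³·A⁻¹ except (e), which is kg·m²·s⁻²·A⁻¹.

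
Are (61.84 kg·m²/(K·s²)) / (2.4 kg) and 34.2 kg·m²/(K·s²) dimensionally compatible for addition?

No

Reduce each to base SI dimensions:
  (61.84 kg·m²/(K·s²)) / (2.4 kg):  [kg·m²·s⁻²·K⁻¹] / [kg] = m²·s⁻²·K⁻¹
  34.2 kg·m²/(K·s²):  kg·m²·s⁻²·K⁻¹
m²·s⁻²·K⁻¹ ≠ kg·m²·s⁻²·K⁻¹, so they cannot be added.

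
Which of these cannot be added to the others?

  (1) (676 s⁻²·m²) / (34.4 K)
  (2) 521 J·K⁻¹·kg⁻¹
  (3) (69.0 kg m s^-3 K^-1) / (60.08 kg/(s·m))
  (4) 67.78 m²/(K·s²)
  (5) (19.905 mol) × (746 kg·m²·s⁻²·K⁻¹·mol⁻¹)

In SI base units:
  (1) [m²·s⁻²] / [K] = m²·s⁻²·K⁻¹
  (2) J·kg⁻¹·K⁻¹ = N·m·kg⁻¹·K⁻¹ = m²·s⁻²·K⁻¹
  (3) [kg·m·s⁻³·K⁻¹] / [kg·m⁻¹·s⁻¹] = m²·s⁻²·K⁻¹
  (4) m²·s⁻²·K⁻¹
  (5) [mol] · [kg·m²·s⁻²·K⁻¹·mol⁻¹] = kg·m²·s⁻²·K⁻¹
All reduce to m²·s⁻²·K⁻¹ except (5), which is kg·m²·s⁻²·K⁻¹.

(5)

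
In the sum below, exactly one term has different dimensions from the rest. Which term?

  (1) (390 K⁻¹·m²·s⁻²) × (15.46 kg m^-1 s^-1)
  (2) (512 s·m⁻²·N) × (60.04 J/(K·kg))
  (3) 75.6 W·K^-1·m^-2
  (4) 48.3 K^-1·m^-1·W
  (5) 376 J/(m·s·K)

(3)

Dimensions:
  (1) [m²·s⁻²·K⁻¹] · [kg·m⁻¹·s⁻¹] = kg·m·s⁻³·K⁻¹
  (2) [kg·m⁻¹·s⁻¹] · [m²·s⁻²·K⁻¹] = kg·m·s⁻³·K⁻¹
  (3) W·m⁻²·K⁻¹ = J·s⁻¹·m⁻²·K⁻¹ = kg·s⁻³·K⁻¹
  (4) W·m⁻¹·K⁻¹ = J·s⁻¹·m⁻¹·K⁻¹ = kg·m·s⁻³·K⁻¹
  (5) J·s⁻¹·m⁻¹·K⁻¹ = N·m·s⁻¹·m⁻¹·K⁻¹ = kg·m·s⁻³·K⁻¹
All reduce to kg·m·s⁻³·K⁻¹ except (3), which is kg·s⁻³·K⁻¹.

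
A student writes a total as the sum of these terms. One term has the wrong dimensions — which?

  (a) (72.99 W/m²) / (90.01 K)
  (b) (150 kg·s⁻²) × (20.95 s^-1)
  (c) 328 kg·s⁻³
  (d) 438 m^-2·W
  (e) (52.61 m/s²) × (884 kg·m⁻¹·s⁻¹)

Dimensions:
  (a) [kg·s⁻³] / [K] = kg·s⁻³·K⁻¹
  (b) [kg·s⁻²] · [s⁻¹] = kg·s⁻³
  (c) kg·s⁻³
  (d) W·m⁻² = J·s⁻¹·m⁻² = kg·s⁻³
  (e) [m·s⁻²] · [kg·m⁻¹·s⁻¹] = kg·s⁻³
All reduce to kg·s⁻³ except (a), which is kg·s⁻³·K⁻¹.

(a)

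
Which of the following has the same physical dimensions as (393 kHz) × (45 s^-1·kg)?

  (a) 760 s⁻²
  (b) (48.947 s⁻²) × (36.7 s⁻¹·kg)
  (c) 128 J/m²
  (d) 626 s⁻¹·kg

Reference: [s⁻¹] · [kg·s⁻¹] = kg·s⁻².
Each option:
  (a) s⁻²
  (b) [s⁻²] · [kg·s⁻¹] = kg·s⁻³
  (c) J·m⁻² = N·m·m⁻² = kg·s⁻²  ← same
  (d) kg·s⁻¹
Only (c) matches kg·s⁻².

(c)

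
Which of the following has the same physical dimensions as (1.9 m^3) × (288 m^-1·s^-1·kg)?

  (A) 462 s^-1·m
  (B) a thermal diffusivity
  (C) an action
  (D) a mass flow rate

Reference: [m³] · [kg·m⁻¹·s⁻¹] = kg·m²·s⁻¹.
Each option:
  (A) m·s⁻¹
  (B) [thermal diffusivity] = m²·s⁻¹
  (C) [action] = kg·m²·s⁻¹  ← same
  (D) [mass flow rate] = kg·s⁻¹
Only (C) matches kg·m²·s⁻¹.

(C)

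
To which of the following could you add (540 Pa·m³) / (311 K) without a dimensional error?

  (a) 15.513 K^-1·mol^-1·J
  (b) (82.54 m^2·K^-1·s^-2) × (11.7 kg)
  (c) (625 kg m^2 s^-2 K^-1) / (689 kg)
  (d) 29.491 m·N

(b)

Reference: [kg·m²·s⁻²] / [K] = kg·m²·s⁻²·K⁻¹.
Each option:
  (a) J·mol⁻¹·K⁻¹ = N·m·mol⁻¹·K⁻¹ = kg·m²·s⁻²·K⁻¹·mol⁻¹
  (b) [m²·s⁻²·K⁻¹] · [kg] = kg·m²·s⁻²·K⁻¹  ← same
  (c) [kg·m²·s⁻²·K⁻¹] / [kg] = m²·s⁻²·K⁻¹
  (d) N·m = kg·m·s⁻²·m = kg·m²·s⁻²
Only (b) matches kg·m²·s⁻²·K⁻¹.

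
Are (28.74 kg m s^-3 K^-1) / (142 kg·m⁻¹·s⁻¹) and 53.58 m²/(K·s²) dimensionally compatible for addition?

Dimensions:
  (28.74 kg m s^-3 K^-1) / (142 kg·m⁻¹·s⁻¹):  [kg·m·s⁻³·K⁻¹] / [kg·m⁻¹·s⁻¹] = m²·s⁻²·K⁻¹
  53.58 m²/(K·s²):  m²·s⁻²·K⁻¹
Both are m²·s⁻²·K⁻¹, so they have the same dimensions and can be added.

Yes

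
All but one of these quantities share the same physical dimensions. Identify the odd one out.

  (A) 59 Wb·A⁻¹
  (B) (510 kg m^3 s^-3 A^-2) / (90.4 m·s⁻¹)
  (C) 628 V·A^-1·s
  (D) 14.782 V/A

Reduce each to base SI dimensions:
  (A) Wb·A⁻¹ = V·s·A⁻¹ = kg·m²·s⁻²·A⁻²
  (B) [kg·m³·s⁻³·A⁻²] / [m·s⁻¹] = kg·m²·s⁻²·A⁻²
  (C) V·s·A⁻¹ = J·C⁻¹·s·A⁻¹ = kg·m²·s⁻²·A⁻²
  (D) V·A⁻¹ = J·C⁻¹·A⁻¹ = kg·m²·s⁻³·A⁻²
All reduce to kg·m²·s⁻²·A⁻² except (D), which is kg·m²·s⁻³·A⁻².

(D)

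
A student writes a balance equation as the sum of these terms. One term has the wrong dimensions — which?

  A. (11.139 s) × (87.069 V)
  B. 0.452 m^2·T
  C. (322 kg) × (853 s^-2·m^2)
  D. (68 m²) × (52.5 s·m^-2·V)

C.

Expand each in SI base units:
  A. [s] · [kg·m²·s⁻³·A⁻¹] = kg·m²·s⁻²·A⁻¹
  B. T·m² = Wb·m⁻²·m² = kg·m²·s⁻²·A⁻¹
  C. [kg] · [m²·s⁻²] = kg·m²·s⁻²
  D. [m²] · [kg·s⁻²·A⁻¹] = kg·m²·s⁻²·A⁻¹
All reduce to kg·m²·s⁻²·A⁻¹ except C., which is kg·m²·s⁻².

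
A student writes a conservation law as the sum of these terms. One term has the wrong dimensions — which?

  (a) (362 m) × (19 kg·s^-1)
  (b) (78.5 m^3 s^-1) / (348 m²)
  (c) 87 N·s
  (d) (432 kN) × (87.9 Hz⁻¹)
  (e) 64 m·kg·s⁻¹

(b)

In SI base units:
  (a) [m] · [kg·s⁻¹] = kg·m·s⁻¹
  (b) [m³·s⁻¹] / [m²] = m·s⁻¹
  (c) N·s = kg·m·s⁻²·s = kg·m·s⁻¹
  (d) [kg·m·s⁻²] · [s] = kg·m·s⁻¹
  (e) kg·m·s⁻¹
All reduce to kg·m·s⁻¹ except (b), which is m·s⁻¹.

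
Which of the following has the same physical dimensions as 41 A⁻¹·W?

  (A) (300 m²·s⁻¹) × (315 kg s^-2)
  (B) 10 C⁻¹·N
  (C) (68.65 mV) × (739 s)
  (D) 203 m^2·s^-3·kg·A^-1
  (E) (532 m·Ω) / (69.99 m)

(D)

Reference: W·A⁻¹ = J·s⁻¹·A⁻¹ = kg·m²·s⁻³·A⁻¹.
Each option:
  (A) [m²·s⁻¹] · [kg·s⁻²] = kg·m²·s⁻³
  (B) N·C⁻¹ = kg·m·s⁻²·(s·A)⁻¹ = kg·m·s⁻³·A⁻¹
  (C) [kg·m²·s⁻³·A⁻¹] · [s] = kg·m²·s⁻²·A⁻¹
  (D) kg·m²·s⁻³·A⁻¹  ← same
  (E) [kg·m³·s⁻³·A⁻²] / [m] = kg·m²·s⁻³·A⁻²
Only (D) matches kg·m²·s⁻³·A⁻¹.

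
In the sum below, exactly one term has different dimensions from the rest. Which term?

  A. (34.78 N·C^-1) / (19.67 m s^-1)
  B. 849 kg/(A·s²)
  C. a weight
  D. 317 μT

C.

Expand each in SI base units:
  A. [kg·m·s⁻³·A⁻¹] / [m·s⁻¹] = kg·s⁻²·A⁻¹
  B. kg·s⁻²·A⁻¹
  C. [weight] = kg·m·s⁻²
  D. T = Wb·m⁻² = kg·s⁻²·A⁻¹
All reduce to kg·s⁻²·A⁻¹ except C., which is kg·m·s⁻².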